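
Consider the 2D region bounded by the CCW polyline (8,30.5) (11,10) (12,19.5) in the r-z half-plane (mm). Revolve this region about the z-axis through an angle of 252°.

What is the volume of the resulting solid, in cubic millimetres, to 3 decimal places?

Profile (r,z), 3 vertices: (8,30.5) (11,10) (12,19.5)
edge 0: (8,30.5)→(11,10)  cross = 8·10 − 11·30.5 = -255.5000; (r_i+r_j)·cross = 19·-255.5000 = -4854.5000
edge 1: (11,10)→(12,19.5)  cross = 11·19.5 − 12·10 = 94.5000; (r_i+r_j)·cross = 23·94.5000 = 2173.5000
edge 2: (12,19.5)→(8,30.5)  cross = 12·30.5 − 8·19.5 = 210.0000; (r_i+r_j)·cross = 20·210.0000 = 4200.0000
Σcross = 49.0000 → A = |Σcross|/2 = 24.5000 mm²
Σ(r_i+r_j)·cross = 1519.0000 → first moment M = |Σ|/6 = 253.1667
R_c = M/A = 253.1667/24.5000 = 10.3333 mm
θ = 252° = 4.398230 rad
V = θ·R_c·A = 4.398230·10.3333·24.5000 = 1113.485 mm³

Volume = 1113.485 mm³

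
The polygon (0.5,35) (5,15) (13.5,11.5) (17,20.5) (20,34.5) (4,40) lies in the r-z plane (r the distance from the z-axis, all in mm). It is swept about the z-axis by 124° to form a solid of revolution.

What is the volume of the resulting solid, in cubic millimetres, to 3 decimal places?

Volume = 7875.148 mm³

Profile (r,z), 6 vertices: (0.5,35) (5,15) (13.5,11.5) (17,20.5) (20,34.5) (4,40)
edge 0: (0.5,35)→(5,15)  cross = 0.5·15 − 5·35 = -167.5000; (r_i+r_j)·cross = 5.5·-167.5000 = -921.2500
edge 1: (5,15)→(13.5,11.5)  cross = 5·11.5 − 13.5·15 = -145.0000; (r_i+r_j)·cross = 18.5·-145.0000 = -2682.5000
edge 2: (13.5,11.5)→(17,20.5)  cross = 13.5·20.5 − 17·11.5 = 81.2500; (r_i+r_j)·cross = 30.5·81.2500 = 2478.1250
edge 3: (17,20.5)→(20,34.5)  cross = 17·34.5 − 20·20.5 = 176.5000; (r_i+r_j)·cross = 37·176.5000 = 6530.5000
edge 4: (20,34.5)→(4,40)  cross = 20·40 − 4·34.5 = 662.0000; (r_i+r_j)·cross = 24·662.0000 = 15888.0000
edge 5: (4,40)→(0.5,35)  cross = 4·35 − 0.5·40 = 120.0000; (r_i+r_j)·cross = 4.5·120.0000 = 540.0000
Σcross = 727.2500 → A = |Σcross|/2 = 363.6250 mm²
Σ(r_i+r_j)·cross = 21832.8750 → first moment M = |Σ|/6 = 3638.8125
R_c = M/A = 3638.8125/363.6250 = 10.0070 mm
θ = 124° = 2.164208 rad
V = θ·R_c·A = 2.164208·10.0070·363.6250 = 7875.148 mm³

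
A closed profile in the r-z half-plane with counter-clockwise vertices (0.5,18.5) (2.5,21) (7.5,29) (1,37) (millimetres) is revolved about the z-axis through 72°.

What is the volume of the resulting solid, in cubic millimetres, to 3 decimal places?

Volume = 241.903 mm³

Profile (r,z), 4 vertices: (0.5,18.5) (2.5,21) (7.5,29) (1,37)
edge 0: (0.5,18.5)→(2.5,21)  cross = 0.5·21 − 2.5·18.5 = -35.7500; (r_i+r_j)·cross = 3·-35.7500 = -107.2500
edge 1: (2.5,21)→(7.5,29)  cross = 2.5·29 − 7.5·21 = -85.0000; (r_i+r_j)·cross = 10·-85.0000 = -850.0000
edge 2: (7.5,29)→(1,37)  cross = 7.5·37 − 1·29 = 248.5000; (r_i+r_j)·cross = 8.5·248.5000 = 2112.2500
edge 3: (1,37)→(0.5,18.5)  cross = 1·18.5 − 0.5·37 = 0.0000; (r_i+r_j)·cross = 1.5·0.0000 = 0.0000
Σcross = 127.7500 → A = |Σcross|/2 = 63.8750 mm²
Σ(r_i+r_j)·cross = 1155.0000 → first moment M = |Σ|/6 = 192.5000
R_c = M/A = 192.5000/63.8750 = 3.0137 mm
θ = 72° = 1.256637 rad
V = θ·R_c·A = 1.256637·3.0137·63.8750 = 241.903 mm³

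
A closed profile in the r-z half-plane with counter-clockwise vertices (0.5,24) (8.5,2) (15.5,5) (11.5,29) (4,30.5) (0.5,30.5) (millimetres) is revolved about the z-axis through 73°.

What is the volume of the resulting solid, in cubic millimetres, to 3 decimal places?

Volume = 2792.116 mm³

Profile (r,z), 6 vertices: (0.5,24) (8.5,2) (15.5,5) (11.5,29) (4,30.5) (0.5,30.5)
edge 0: (0.5,24)→(8.5,2)  cross = 0.5·2 − 8.5·24 = -203.0000; (r_i+r_j)·cross = 9·-203.0000 = -1827.0000
edge 1: (8.5,2)→(15.5,5)  cross = 8.5·5 − 15.5·2 = 11.5000; (r_i+r_j)·cross = 24·11.5000 = 276.0000
edge 2: (15.5,5)→(11.5,29)  cross = 15.5·29 − 11.5·5 = 392.0000; (r_i+r_j)·cross = 27·392.0000 = 10584.0000
edge 3: (11.5,29)→(4,30.5)  cross = 11.5·30.5 − 4·29 = 234.7500; (r_i+r_j)·cross = 15.5·234.7500 = 3638.6250
edge 4: (4,30.5)→(0.5,30.5)  cross = 4·30.5 − 0.5·30.5 = 106.7500; (r_i+r_j)·cross = 4.5·106.7500 = 480.3750
edge 5: (0.5,30.5)→(0.5,24)  cross = 0.5·24 − 0.5·30.5 = -3.2500; (r_i+r_j)·cross = 1·-3.2500 = -3.2500
Σcross = 538.7500 → A = |Σcross|/2 = 269.3750 mm²
Σ(r_i+r_j)·cross = 13148.7500 → first moment M = |Σ|/6 = 2191.4583
R_c = M/A = 2191.4583/269.3750 = 8.1353 mm
θ = 73° = 1.274090 rad
V = θ·R_c·A = 1.274090·8.1353·269.3750 = 2792.116 mm³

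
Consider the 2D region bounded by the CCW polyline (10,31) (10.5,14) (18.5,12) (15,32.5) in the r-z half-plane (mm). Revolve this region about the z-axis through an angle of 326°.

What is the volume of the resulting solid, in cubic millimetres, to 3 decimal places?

Profile (r,z), 4 vertices: (10,31) (10.5,14) (18.5,12) (15,32.5)
edge 0: (10,31)→(10.5,14)  cross = 10·14 − 10.5·31 = -185.5000; (r_i+r_j)·cross = 20.5·-185.5000 = -3802.7500
edge 1: (10.5,14)→(18.5,12)  cross = 10.5·12 − 18.5·14 = -133.0000; (r_i+r_j)·cross = 29·-133.0000 = -3857.0000
edge 2: (18.5,12)→(15,32.5)  cross = 18.5·32.5 − 15·12 = 421.2500; (r_i+r_j)·cross = 33.5·421.2500 = 14111.8750
edge 3: (15,32.5)→(10,31)  cross = 15·31 − 10·32.5 = 140.0000; (r_i+r_j)·cross = 25·140.0000 = 3500.0000
Σcross = 242.7500 → A = |Σcross|/2 = 121.3750 mm²
Σ(r_i+r_j)·cross = 9952.1250 → first moment M = |Σ|/6 = 1658.6875
R_c = M/A = 1658.6875/121.3750 = 13.6658 mm
θ = 326° = 5.689773 rad
V = θ·R_c·A = 5.689773·13.6658·121.3750 = 9437.556 mm³

Volume = 9437.556 mm³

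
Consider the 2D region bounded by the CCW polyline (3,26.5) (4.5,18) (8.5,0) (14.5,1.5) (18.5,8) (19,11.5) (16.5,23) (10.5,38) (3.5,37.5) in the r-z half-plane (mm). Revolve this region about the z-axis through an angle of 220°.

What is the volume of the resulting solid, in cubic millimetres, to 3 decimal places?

Profile (r,z), 9 vertices: (3,26.5) (4.5,18) (8.5,0) (14.5,1.5) (18.5,8) (19,11.5) (16.5,23) (10.5,38) (3.5,37.5)
edge 0: (3,26.5)→(4.5,18)  cross = 3·18 − 4.5·26.5 = -65.2500; (r_i+r_j)·cross = 7.5·-65.2500 = -489.3750
edge 1: (4.5,18)→(8.5,0)  cross = 4.5·0 − 8.5·18 = -153.0000; (r_i+r_j)·cross = 13·-153.0000 = -1989.0000
edge 2: (8.5,0)→(14.5,1.5)  cross = 8.5·1.5 − 14.5·0 = 12.7500; (r_i+r_j)·cross = 23·12.7500 = 293.2500
edge 3: (14.5,1.5)→(18.5,8)  cross = 14.5·8 − 18.5·1.5 = 88.2500; (r_i+r_j)·cross = 33·88.2500 = 2912.2500
edge 4: (18.5,8)→(19,11.5)  cross = 18.5·11.5 − 19·8 = 60.7500; (r_i+r_j)·cross = 37.5·60.7500 = 2278.1250
edge 5: (19,11.5)→(16.5,23)  cross = 19·23 − 16.5·11.5 = 247.2500; (r_i+r_j)·cross = 35.5·247.2500 = 8777.3750
edge 6: (16.5,23)→(10.5,38)  cross = 16.5·38 − 10.5·23 = 385.5000; (r_i+r_j)·cross = 27·385.5000 = 10408.5000
edge 7: (10.5,38)→(3.5,37.5)  cross = 10.5·37.5 − 3.5·38 = 260.7500; (r_i+r_j)·cross = 14·260.7500 = 3650.5000
edge 8: (3.5,37.5)→(3,26.5)  cross = 3.5·26.5 − 3·37.5 = -19.7500; (r_i+r_j)·cross = 6.5·-19.7500 = -128.3750
Σcross = 817.2500 → A = |Σcross|/2 = 408.6250 mm²
Σ(r_i+r_j)·cross = 25713.2500 → first moment M = |Σ|/6 = 4285.5417
R_c = M/A = 4285.5417/408.6250 = 10.4877 mm
θ = 220° = 3.839724 rad
V = θ·R_c·A = 3.839724·10.4877·408.6250 = 16455.299 mm³

Volume = 16455.299 mm³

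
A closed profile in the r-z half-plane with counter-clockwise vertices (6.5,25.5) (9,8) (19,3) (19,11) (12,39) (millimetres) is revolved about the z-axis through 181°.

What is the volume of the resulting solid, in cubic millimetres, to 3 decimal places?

Volume = 10201.086 mm³

Profile (r,z), 5 vertices: (6.5,25.5) (9,8) (19,3) (19,11) (12,39)
edge 0: (6.5,25.5)→(9,8)  cross = 6.5·8 − 9·25.5 = -177.5000; (r_i+r_j)·cross = 15.5·-177.5000 = -2751.2500
edge 1: (9,8)→(19,3)  cross = 9·3 − 19·8 = -125.0000; (r_i+r_j)·cross = 28·-125.0000 = -3500.0000
edge 2: (19,3)→(19,11)  cross = 19·11 − 19·3 = 152.0000; (r_i+r_j)·cross = 38·152.0000 = 5776.0000
edge 3: (19,11)→(12,39)  cross = 19·39 − 12·11 = 609.0000; (r_i+r_j)·cross = 31·609.0000 = 18879.0000
edge 4: (12,39)→(6.5,25.5)  cross = 12·25.5 − 6.5·39 = 52.5000; (r_i+r_j)·cross = 18.5·52.5000 = 971.2500
Σcross = 511.0000 → A = |Σcross|/2 = 255.5000 mm²
Σ(r_i+r_j)·cross = 19375.0000 → first moment M = |Σ|/6 = 3229.1667
R_c = M/A = 3229.1667/255.5000 = 12.6386 mm
θ = 181° = 3.159046 rad
V = θ·R_c·A = 3.159046·12.6386·255.5000 = 10201.086 mm³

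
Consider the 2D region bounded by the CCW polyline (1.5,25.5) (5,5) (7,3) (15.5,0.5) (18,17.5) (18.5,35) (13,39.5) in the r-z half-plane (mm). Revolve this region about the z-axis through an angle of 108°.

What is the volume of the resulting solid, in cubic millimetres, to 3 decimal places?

Volume = 9616.337 mm³

Profile (r,z), 7 vertices: (1.5,25.5) (5,5) (7,3) (15.5,0.5) (18,17.5) (18.5,35) (13,39.5)
edge 0: (1.5,25.5)→(5,5)  cross = 1.5·5 − 5·25.5 = -120.0000; (r_i+r_j)·cross = 6.5·-120.0000 = -780.0000
edge 1: (5,5)→(7,3)  cross = 5·3 − 7·5 = -20.0000; (r_i+r_j)·cross = 12·-20.0000 = -240.0000
edge 2: (7,3)→(15.5,0.5)  cross = 7·0.5 − 15.5·3 = -43.0000; (r_i+r_j)·cross = 22.5·-43.0000 = -967.5000
edge 3: (15.5,0.5)→(18,17.5)  cross = 15.5·17.5 − 18·0.5 = 262.2500; (r_i+r_j)·cross = 33.5·262.2500 = 8785.3750
edge 4: (18,17.5)→(18.5,35)  cross = 18·35 − 18.5·17.5 = 306.2500; (r_i+r_j)·cross = 36.5·306.2500 = 11178.1250
edge 5: (18.5,35)→(13,39.5)  cross = 18.5·39.5 − 13·35 = 275.7500; (r_i+r_j)·cross = 31.5·275.7500 = 8686.1250
edge 6: (13,39.5)→(1.5,25.5)  cross = 13·25.5 − 1.5·39.5 = 272.2500; (r_i+r_j)·cross = 14.5·272.2500 = 3947.6250
Σcross = 933.5000 → A = |Σcross|/2 = 466.7500 mm²
Σ(r_i+r_j)·cross = 30609.7500 → first moment M = |Σ|/6 = 5101.6250
R_c = M/A = 5101.6250/466.7500 = 10.9301 mm
θ = 108° = 1.884956 rad
V = θ·R_c·A = 1.884956·10.9301·466.7500 = 9616.337 mm³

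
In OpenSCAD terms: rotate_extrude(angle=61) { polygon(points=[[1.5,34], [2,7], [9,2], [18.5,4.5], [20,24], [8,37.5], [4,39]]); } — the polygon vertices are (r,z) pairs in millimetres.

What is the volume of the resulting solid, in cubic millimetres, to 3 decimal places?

Profile (r,z), 7 vertices: (1.5,34) (2,7) (9,2) (18.5,4.5) (20,24) (8,37.5) (4,39)
edge 0: (1.5,34)→(2,7)  cross = 1.5·7 − 2·34 = -57.5000; (r_i+r_j)·cross = 3.5·-57.5000 = -201.2500
edge 1: (2,7)→(9,2)  cross = 2·2 − 9·7 = -59.0000; (r_i+r_j)·cross = 11·-59.0000 = -649.0000
edge 2: (9,2)→(18.5,4.5)  cross = 9·4.5 − 18.5·2 = 3.5000; (r_i+r_j)·cross = 27.5·3.5000 = 96.2500
edge 3: (18.5,4.5)→(20,24)  cross = 18.5·24 − 20·4.5 = 354.0000; (r_i+r_j)·cross = 38.5·354.0000 = 13629.0000
edge 4: (20,24)→(8,37.5)  cross = 20·37.5 − 8·24 = 558.0000; (r_i+r_j)·cross = 28·558.0000 = 15624.0000
edge 5: (8,37.5)→(4,39)  cross = 8·39 − 4·37.5 = 162.0000; (r_i+r_j)·cross = 12·162.0000 = 1944.0000
edge 6: (4,39)→(1.5,34)  cross = 4·34 − 1.5·39 = 77.5000; (r_i+r_j)·cross = 5.5·77.5000 = 426.2500
Σcross = 1038.5000 → A = |Σcross|/2 = 519.2500 mm²
Σ(r_i+r_j)·cross = 30869.2500 → first moment M = |Σ|/6 = 5144.8750
R_c = M/A = 5144.8750/519.2500 = 9.9083 mm
θ = 61° = 1.064651 rad
V = θ·R_c·A = 1.064651·9.9083·519.2500 = 5477.496 mm³

Volume = 5477.496 mm³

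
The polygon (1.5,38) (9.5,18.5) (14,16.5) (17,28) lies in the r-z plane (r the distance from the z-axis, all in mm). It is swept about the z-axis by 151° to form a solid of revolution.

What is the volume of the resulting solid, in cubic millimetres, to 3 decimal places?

Volume = 3760.728 mm³

Profile (r,z), 4 vertices: (1.5,38) (9.5,18.5) (14,16.5) (17,28)
edge 0: (1.5,38)→(9.5,18.5)  cross = 1.5·18.5 − 9.5·38 = -333.2500; (r_i+r_j)·cross = 11·-333.2500 = -3665.7500
edge 1: (9.5,18.5)→(14,16.5)  cross = 9.5·16.5 − 14·18.5 = -102.2500; (r_i+r_j)·cross = 23.5·-102.2500 = -2402.8750
edge 2: (14,16.5)→(17,28)  cross = 14·28 − 17·16.5 = 111.5000; (r_i+r_j)·cross = 31·111.5000 = 3456.5000
edge 3: (17,28)→(1.5,38)  cross = 17·38 − 1.5·28 = 604.0000; (r_i+r_j)·cross = 18.5·604.0000 = 11174.0000
Σcross = 280.0000 → A = |Σcross|/2 = 140.0000 mm²
Σ(r_i+r_j)·cross = 8561.8750 → first moment M = |Σ|/6 = 1426.9792
R_c = M/A = 1426.9792/140.0000 = 10.1927 mm
θ = 151° = 2.635447 rad
V = θ·R_c·A = 2.635447·10.1927·140.0000 = 3760.728 mm³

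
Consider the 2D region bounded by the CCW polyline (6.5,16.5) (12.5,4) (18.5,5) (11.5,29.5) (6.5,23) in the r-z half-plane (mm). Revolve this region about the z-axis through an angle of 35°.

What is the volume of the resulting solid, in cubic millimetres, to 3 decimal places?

Profile (r,z), 5 vertices: (6.5,16.5) (12.5,4) (18.5,5) (11.5,29.5) (6.5,23)
edge 0: (6.5,16.5)→(12.5,4)  cross = 6.5·4 − 12.5·16.5 = -180.2500; (r_i+r_j)·cross = 19·-180.2500 = -3424.7500
edge 1: (12.5,4)→(18.5,5)  cross = 12.5·5 − 18.5·4 = -11.5000; (r_i+r_j)·cross = 31·-11.5000 = -356.5000
edge 2: (18.5,5)→(11.5,29.5)  cross = 18.5·29.5 − 11.5·5 = 488.2500; (r_i+r_j)·cross = 30·488.2500 = 14647.5000
edge 3: (11.5,29.5)→(6.5,23)  cross = 11.5·23 − 6.5·29.5 = 72.7500; (r_i+r_j)·cross = 18·72.7500 = 1309.5000
edge 4: (6.5,23)→(6.5,16.5)  cross = 6.5·16.5 − 6.5·23 = -42.2500; (r_i+r_j)·cross = 13·-42.2500 = -549.2500
Σcross = 327.0000 → A = |Σcross|/2 = 163.5000 mm²
Σ(r_i+r_j)·cross = 11626.5000 → first moment M = |Σ|/6 = 1937.7500
R_c = M/A = 1937.7500/163.5000 = 11.8517 mm
θ = 35° = 0.610865 rad
V = θ·R_c·A = 0.610865·11.8517·163.5000 = 1183.704 mm³

Volume = 1183.704 mm³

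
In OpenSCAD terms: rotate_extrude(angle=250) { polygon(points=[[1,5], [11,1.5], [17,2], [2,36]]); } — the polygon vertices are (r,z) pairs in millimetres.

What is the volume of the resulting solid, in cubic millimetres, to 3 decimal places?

Volume = 7805.985 mm³

Profile (r,z), 4 vertices: (1,5) (11,1.5) (17,2) (2,36)
edge 0: (1,5)→(11,1.5)  cross = 1·1.5 − 11·5 = -53.5000; (r_i+r_j)·cross = 12·-53.5000 = -642.0000
edge 1: (11,1.5)→(17,2)  cross = 11·2 − 17·1.5 = -3.5000; (r_i+r_j)·cross = 28·-3.5000 = -98.0000
edge 2: (17,2)→(2,36)  cross = 17·36 − 2·2 = 608.0000; (r_i+r_j)·cross = 19·608.0000 = 11552.0000
edge 3: (2,36)→(1,5)  cross = 2·5 − 1·36 = -26.0000; (r_i+r_j)·cross = 3·-26.0000 = -78.0000
Σcross = 525.0000 → A = |Σcross|/2 = 262.5000 mm²
Σ(r_i+r_j)·cross = 10734.0000 → first moment M = |Σ|/6 = 1789.0000
R_c = M/A = 1789.0000/262.5000 = 6.8152 mm
θ = 250° = 4.363323 rad
V = θ·R_c·A = 4.363323·6.8152·262.5000 = 7805.985 mm³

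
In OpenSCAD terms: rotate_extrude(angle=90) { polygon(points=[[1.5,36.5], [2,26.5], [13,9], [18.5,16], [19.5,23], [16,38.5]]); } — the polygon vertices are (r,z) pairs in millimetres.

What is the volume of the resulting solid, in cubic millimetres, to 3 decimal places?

Profile (r,z), 6 vertices: (1.5,36.5) (2,26.5) (13,9) (18.5,16) (19.5,23) (16,38.5)
edge 0: (1.5,36.5)→(2,26.5)  cross = 1.5·26.5 − 2·36.5 = -33.2500; (r_i+r_j)·cross = 3.5·-33.2500 = -116.3750
edge 1: (2,26.5)→(13,9)  cross = 2·9 − 13·26.5 = -326.5000; (r_i+r_j)·cross = 15·-326.5000 = -4897.5000
edge 2: (13,9)→(18.5,16)  cross = 13·16 − 18.5·9 = 41.5000; (r_i+r_j)·cross = 31.5·41.5000 = 1307.2500
edge 3: (18.5,16)→(19.5,23)  cross = 18.5·23 − 19.5·16 = 113.5000; (r_i+r_j)·cross = 38·113.5000 = 4313.0000
edge 4: (19.5,23)→(16,38.5)  cross = 19.5·38.5 − 16·23 = 382.7500; (r_i+r_j)·cross = 35.5·382.7500 = 13587.6250
edge 5: (16,38.5)→(1.5,36.5)  cross = 16·36.5 − 1.5·38.5 = 526.2500; (r_i+r_j)·cross = 17.5·526.2500 = 9209.3750
Σcross = 704.2500 → A = |Σcross|/2 = 352.1250 mm²
Σ(r_i+r_j)·cross = 23403.3750 → first moment M = |Σ|/6 = 3900.5625
R_c = M/A = 3900.5625/352.1250 = 11.0772 mm
θ = 90° = 1.570796 rad
V = θ·R_c·A = 1.570796·11.0772·352.1250 = 6126.989 mm³

Volume = 6126.989 mm³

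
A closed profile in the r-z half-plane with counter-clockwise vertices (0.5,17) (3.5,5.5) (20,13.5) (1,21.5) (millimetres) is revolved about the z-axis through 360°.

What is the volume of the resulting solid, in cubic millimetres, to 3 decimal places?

Volume = 7387.193 mm³

Profile (r,z), 4 vertices: (0.5,17) (3.5,5.5) (20,13.5) (1,21.5)
edge 0: (0.5,17)→(3.5,5.5)  cross = 0.5·5.5 − 3.5·17 = -56.7500; (r_i+r_j)·cross = 4·-56.7500 = -227.0000
edge 1: (3.5,5.5)→(20,13.5)  cross = 3.5·13.5 − 20·5.5 = -62.7500; (r_i+r_j)·cross = 23.5·-62.7500 = -1474.6250
edge 2: (20,13.5)→(1,21.5)  cross = 20·21.5 − 1·13.5 = 416.5000; (r_i+r_j)·cross = 21·416.5000 = 8746.5000
edge 3: (1,21.5)→(0.5,17)  cross = 1·17 − 0.5·21.5 = 6.2500; (r_i+r_j)·cross = 1.5·6.2500 = 9.3750
Σcross = 303.2500 → A = |Σcross|/2 = 151.6250 mm²
Σ(r_i+r_j)·cross = 7054.2500 → first moment M = |Σ|/6 = 1175.7083
R_c = M/A = 1175.7083/151.6250 = 7.7541 mm
θ = 360° = 6.283185 rad
V = θ·R_c·A = 6.283185·7.7541·151.6250 = 7387.193 mm³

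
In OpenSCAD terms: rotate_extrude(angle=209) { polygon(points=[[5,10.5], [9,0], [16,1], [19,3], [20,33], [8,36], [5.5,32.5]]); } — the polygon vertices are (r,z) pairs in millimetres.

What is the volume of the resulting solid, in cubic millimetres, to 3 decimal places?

Volume = 20995.849 mm³

Profile (r,z), 7 vertices: (5,10.5) (9,0) (16,1) (19,3) (20,33) (8,36) (5.5,32.5)
edge 0: (5,10.5)→(9,0)  cross = 5·0 − 9·10.5 = -94.5000; (r_i+r_j)·cross = 14·-94.5000 = -1323.0000
edge 1: (9,0)→(16,1)  cross = 9·1 − 16·0 = 9.0000; (r_i+r_j)·cross = 25·9.0000 = 225.0000
edge 2: (16,1)→(19,3)  cross = 16·3 − 19·1 = 29.0000; (r_i+r_j)·cross = 35·29.0000 = 1015.0000
edge 3: (19,3)→(20,33)  cross = 19·33 − 20·3 = 567.0000; (r_i+r_j)·cross = 39·567.0000 = 22113.0000
edge 4: (20,33)→(8,36)  cross = 20·36 − 8·33 = 456.0000; (r_i+r_j)·cross = 28·456.0000 = 12768.0000
edge 5: (8,36)→(5.5,32.5)  cross = 8·32.5 − 5.5·36 = 62.0000; (r_i+r_j)·cross = 13.5·62.0000 = 837.0000
edge 6: (5.5,32.5)→(5,10.5)  cross = 5.5·10.5 − 5·32.5 = -104.7500; (r_i+r_j)·cross = 10.5·-104.7500 = -1099.8750
Σcross = 923.7500 → A = |Σcross|/2 = 461.8750 mm²
Σ(r_i+r_j)·cross = 34535.1250 → first moment M = |Σ|/6 = 5755.8542
R_c = M/A = 5755.8542/461.8750 = 12.4619 mm
θ = 209° = 3.647738 rad
V = θ·R_c·A = 3.647738·12.4619·461.8750 = 20995.849 mm³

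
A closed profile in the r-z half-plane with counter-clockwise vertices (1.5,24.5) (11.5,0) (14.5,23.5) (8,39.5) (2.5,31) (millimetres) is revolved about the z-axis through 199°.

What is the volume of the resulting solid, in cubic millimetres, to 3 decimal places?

Profile (r,z), 5 vertices: (1.5,24.5) (11.5,0) (14.5,23.5) (8,39.5) (2.5,31)
edge 0: (1.5,24.5)→(11.5,0)  cross = 1.5·0 − 11.5·24.5 = -281.7500; (r_i+r_j)·cross = 13·-281.7500 = -3662.7500
edge 1: (11.5,0)→(14.5,23.5)  cross = 11.5·23.5 − 14.5·0 = 270.2500; (r_i+r_j)·cross = 26·270.2500 = 7026.5000
edge 2: (14.5,23.5)→(8,39.5)  cross = 14.5·39.5 − 8·23.5 = 384.7500; (r_i+r_j)·cross = 22.5·384.7500 = 8656.8750
edge 3: (8,39.5)→(2.5,31)  cross = 8·31 − 2.5·39.5 = 149.2500; (r_i+r_j)·cross = 10.5·149.2500 = 1567.1250
edge 4: (2.5,31)→(1.5,24.5)  cross = 2.5·24.5 − 1.5·31 = 14.7500; (r_i+r_j)·cross = 4·14.7500 = 59.0000
Σcross = 537.2500 → A = |Σcross|/2 = 268.6250 mm²
Σ(r_i+r_j)·cross = 13646.7500 → first moment M = |Σ|/6 = 2274.4583
R_c = M/A = 2274.4583/268.6250 = 8.4670 mm
θ = 199° = 3.473205 rad
V = θ·R_c·A = 3.473205·8.4670·268.6250 = 7899.661 mm³

Volume = 7899.661 mm³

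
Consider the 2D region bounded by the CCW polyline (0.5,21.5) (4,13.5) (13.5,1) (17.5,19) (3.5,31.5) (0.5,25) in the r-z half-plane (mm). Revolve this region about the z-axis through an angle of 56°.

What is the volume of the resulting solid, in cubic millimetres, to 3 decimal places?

Volume = 2345.397 mm³

Profile (r,z), 6 vertices: (0.5,21.5) (4,13.5) (13.5,1) (17.5,19) (3.5,31.5) (0.5,25)
edge 0: (0.5,21.5)→(4,13.5)  cross = 0.5·13.5 − 4·21.5 = -79.2500; (r_i+r_j)·cross = 4.5·-79.2500 = -356.6250
edge 1: (4,13.5)→(13.5,1)  cross = 4·1 − 13.5·13.5 = -178.2500; (r_i+r_j)·cross = 17.5·-178.2500 = -3119.3750
edge 2: (13.5,1)→(17.5,19)  cross = 13.5·19 − 17.5·1 = 239.0000; (r_i+r_j)·cross = 31·239.0000 = 7409.0000
edge 3: (17.5,19)→(3.5,31.5)  cross = 17.5·31.5 − 3.5·19 = 484.7500; (r_i+r_j)·cross = 21·484.7500 = 10179.7500
edge 4: (3.5,31.5)→(0.5,25)  cross = 3.5·25 − 0.5·31.5 = 71.7500; (r_i+r_j)·cross = 4·71.7500 = 287.0000
edge 5: (0.5,25)→(0.5,21.5)  cross = 0.5·21.5 − 0.5·25 = -1.7500; (r_i+r_j)·cross = 1·-1.7500 = -1.7500
Σcross = 536.2500 → A = |Σcross|/2 = 268.1250 mm²
Σ(r_i+r_j)·cross = 14398.0000 → first moment M = |Σ|/6 = 2399.6667
R_c = M/A = 2399.6667/268.1250 = 8.9498 mm
θ = 56° = 0.977384 rad
V = θ·R_c·A = 0.977384·8.9498·268.1250 = 2345.397 mm³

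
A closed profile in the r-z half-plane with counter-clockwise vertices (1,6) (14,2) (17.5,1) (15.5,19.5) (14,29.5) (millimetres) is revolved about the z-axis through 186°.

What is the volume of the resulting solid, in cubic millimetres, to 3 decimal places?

Profile (r,z), 5 vertices: (1,6) (14,2) (17.5,1) (15.5,19.5) (14,29.5)
edge 0: (1,6)→(14,2)  cross = 1·2 − 14·6 = -82.0000; (r_i+r_j)·cross = 15·-82.0000 = -1230.0000
edge 1: (14,2)→(17.5,1)  cross = 14·1 − 17.5·2 = -21.0000; (r_i+r_j)·cross = 31.5·-21.0000 = -661.5000
edge 2: (17.5,1)→(15.5,19.5)  cross = 17.5·19.5 − 15.5·1 = 325.7500; (r_i+r_j)·cross = 33·325.7500 = 10749.7500
edge 3: (15.5,19.5)→(14,29.5)  cross = 15.5·29.5 − 14·19.5 = 184.2500; (r_i+r_j)·cross = 29.5·184.2500 = 5435.3750
edge 4: (14,29.5)→(1,6)  cross = 14·6 − 1·29.5 = 54.5000; (r_i+r_j)·cross = 15·54.5000 = 817.5000
Σcross = 461.5000 → A = |Σcross|/2 = 230.7500 mm²
Σ(r_i+r_j)·cross = 15111.1250 → first moment M = |Σ|/6 = 2518.5208
R_c = M/A = 2518.5208/230.7500 = 10.9145 mm
θ = 186° = 3.246312 rad
V = θ·R_c·A = 3.246312·10.9145·230.7500 = 8175.905 mm³

Volume = 8175.905 mm³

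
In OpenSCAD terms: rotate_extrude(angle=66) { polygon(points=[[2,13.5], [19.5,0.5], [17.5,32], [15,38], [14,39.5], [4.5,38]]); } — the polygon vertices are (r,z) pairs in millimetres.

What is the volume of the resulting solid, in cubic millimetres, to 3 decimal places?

Volume = 6018.264 mm³

Profile (r,z), 6 vertices: (2,13.5) (19.5,0.5) (17.5,32) (15,38) (14,39.5) (4.5,38)
edge 0: (2,13.5)→(19.5,0.5)  cross = 2·0.5 − 19.5·13.5 = -262.2500; (r_i+r_j)·cross = 21.5·-262.2500 = -5638.3750
edge 1: (19.5,0.5)→(17.5,32)  cross = 19.5·32 − 17.5·0.5 = 615.2500; (r_i+r_j)·cross = 37·615.2500 = 22764.2500
edge 2: (17.5,32)→(15,38)  cross = 17.5·38 − 15·32 = 185.0000; (r_i+r_j)·cross = 32.5·185.0000 = 6012.5000
edge 3: (15,38)→(14,39.5)  cross = 15·39.5 − 14·38 = 60.5000; (r_i+r_j)·cross = 29·60.5000 = 1754.5000
edge 4: (14,39.5)→(4.5,38)  cross = 14·38 − 4.5·39.5 = 354.2500; (r_i+r_j)·cross = 18.5·354.2500 = 6553.6250
edge 5: (4.5,38)→(2,13.5)  cross = 4.5·13.5 − 2·38 = -15.2500; (r_i+r_j)·cross = 6.5·-15.2500 = -99.1250
Σcross = 937.5000 → A = |Σcross|/2 = 468.7500 mm²
Σ(r_i+r_j)·cross = 31347.3750 → first moment M = |Σ|/6 = 5224.5625
R_c = M/A = 5224.5625/468.7500 = 11.1457 mm
θ = 66° = 1.151917 rad
V = θ·R_c·A = 1.151917·11.1457·468.7500 = 6018.264 mm³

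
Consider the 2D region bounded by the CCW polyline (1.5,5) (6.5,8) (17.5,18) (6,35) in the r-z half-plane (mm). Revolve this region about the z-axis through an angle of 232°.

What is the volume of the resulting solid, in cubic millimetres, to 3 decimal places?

Volume = 7403.896 mm³

Profile (r,z), 4 vertices: (1.5,5) (6.5,8) (17.5,18) (6,35)
edge 0: (1.5,5)→(6.5,8)  cross = 1.5·8 − 6.5·5 = -20.5000; (r_i+r_j)·cross = 8·-20.5000 = -164.0000
edge 1: (6.5,8)→(17.5,18)  cross = 6.5·18 − 17.5·8 = -23.0000; (r_i+r_j)·cross = 24·-23.0000 = -552.0000
edge 2: (17.5,18)→(6,35)  cross = 17.5·35 − 6·18 = 504.5000; (r_i+r_j)·cross = 23.5·504.5000 = 11855.7500
edge 3: (6,35)→(1.5,5)  cross = 6·5 − 1.5·35 = -22.5000; (r_i+r_j)·cross = 7.5·-22.5000 = -168.7500
Σcross = 438.5000 → A = |Σcross|/2 = 219.2500 mm²
Σ(r_i+r_j)·cross = 10971.0000 → first moment M = |Σ|/6 = 1828.5000
R_c = M/A = 1828.5000/219.2500 = 8.3398 mm
θ = 232° = 4.049164 rad
V = θ·R_c·A = 4.049164·8.3398·219.2500 = 7403.896 mm³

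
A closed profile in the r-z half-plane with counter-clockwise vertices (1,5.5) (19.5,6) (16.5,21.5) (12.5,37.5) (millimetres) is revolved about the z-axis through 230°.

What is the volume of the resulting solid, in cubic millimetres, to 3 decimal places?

Volume = 13397.751 mm³

Profile (r,z), 4 vertices: (1,5.5) (19.5,6) (16.5,21.5) (12.5,37.5)
edge 0: (1,5.5)→(19.5,6)  cross = 1·6 − 19.5·5.5 = -101.2500; (r_i+r_j)·cross = 20.5·-101.2500 = -2075.6250
edge 1: (19.5,6)→(16.5,21.5)  cross = 19.5·21.5 − 16.5·6 = 320.2500; (r_i+r_j)·cross = 36·320.2500 = 11529.0000
edge 2: (16.5,21.5)→(12.5,37.5)  cross = 16.5·37.5 − 12.5·21.5 = 350.0000; (r_i+r_j)·cross = 29·350.0000 = 10150.0000
edge 3: (12.5,37.5)→(1,5.5)  cross = 12.5·5.5 − 1·37.5 = 31.2500; (r_i+r_j)·cross = 13.5·31.2500 = 421.8750
Σcross = 600.2500 → A = |Σcross|/2 = 300.1250 mm²
Σ(r_i+r_j)·cross = 20025.2500 → first moment M = |Σ|/6 = 3337.5417
R_c = M/A = 3337.5417/300.1250 = 11.1205 mm
θ = 230° = 4.014257 rad
V = θ·R_c·A = 4.014257·11.1205·300.1250 = 13397.751 mm³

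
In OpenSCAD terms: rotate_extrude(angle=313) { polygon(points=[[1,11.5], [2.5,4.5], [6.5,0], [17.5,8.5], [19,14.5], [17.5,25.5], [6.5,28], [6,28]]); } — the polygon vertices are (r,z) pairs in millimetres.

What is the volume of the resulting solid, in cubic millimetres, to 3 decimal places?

Volume = 19130.439 mm³

Profile (r,z), 8 vertices: (1,11.5) (2.5,4.5) (6.5,0) (17.5,8.5) (19,14.5) (17.5,25.5) (6.5,28) (6,28)
edge 0: (1,11.5)→(2.5,4.5)  cross = 1·4.5 − 2.5·11.5 = -24.2500; (r_i+r_j)·cross = 3.5·-24.2500 = -84.8750
edge 1: (2.5,4.5)→(6.5,0)  cross = 2.5·0 − 6.5·4.5 = -29.2500; (r_i+r_j)·cross = 9·-29.2500 = -263.2500
edge 2: (6.5,0)→(17.5,8.5)  cross = 6.5·8.5 − 17.5·0 = 55.2500; (r_i+r_j)·cross = 24·55.2500 = 1326.0000
edge 3: (17.5,8.5)→(19,14.5)  cross = 17.5·14.5 − 19·8.5 = 92.2500; (r_i+r_j)·cross = 36.5·92.2500 = 3367.1250
edge 4: (19,14.5)→(17.5,25.5)  cross = 19·25.5 − 17.5·14.5 = 230.7500; (r_i+r_j)·cross = 36.5·230.7500 = 8422.3750
edge 5: (17.5,25.5)→(6.5,28)  cross = 17.5·28 − 6.5·25.5 = 324.2500; (r_i+r_j)·cross = 24·324.2500 = 7782.0000
edge 6: (6.5,28)→(6,28)  cross = 6.5·28 − 6·28 = 14.0000; (r_i+r_j)·cross = 12.5·14.0000 = 175.0000
edge 7: (6,28)→(1,11.5)  cross = 6·11.5 − 1·28 = 41.0000; (r_i+r_j)·cross = 7·41.0000 = 287.0000
Σcross = 704.0000 → A = |Σcross|/2 = 352.0000 mm²
Σ(r_i+r_j)·cross = 21011.3750 → first moment M = |Σ|/6 = 3501.8958
R_c = M/A = 3501.8958/352.0000 = 9.9486 mm
θ = 313° = 5.462881 rad
V = θ·R_c·A = 5.462881·9.9486·352.0000 = 19130.439 mm³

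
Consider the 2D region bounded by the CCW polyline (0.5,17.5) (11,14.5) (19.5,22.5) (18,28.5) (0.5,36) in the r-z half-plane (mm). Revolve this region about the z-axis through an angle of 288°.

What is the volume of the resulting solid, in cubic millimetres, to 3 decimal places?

Profile (r,z), 5 vertices: (0.5,17.5) (11,14.5) (19.5,22.5) (18,28.5) (0.5,36)
edge 0: (0.5,17.5)→(11,14.5)  cross = 0.5·14.5 − 11·17.5 = -185.2500; (r_i+r_j)·cross = 11.5·-185.2500 = -2130.3750
edge 1: (11,14.5)→(19.5,22.5)  cross = 11·22.5 − 19.5·14.5 = -35.2500; (r_i+r_j)·cross = 30.5·-35.2500 = -1075.1250
edge 2: (19.5,22.5)→(18,28.5)  cross = 19.5·28.5 − 18·22.5 = 150.7500; (r_i+r_j)·cross = 37.5·150.7500 = 5653.1250
edge 3: (18,28.5)→(0.5,36)  cross = 18·36 − 0.5·28.5 = 633.7500; (r_i+r_j)·cross = 18.5·633.7500 = 11724.3750
edge 4: (0.5,36)→(0.5,17.5)  cross = 0.5·17.5 − 0.5·36 = -9.2500; (r_i+r_j)·cross = 1·-9.2500 = -9.2500
Σcross = 554.7500 → A = |Σcross|/2 = 277.3750 mm²
Σ(r_i+r_j)·cross = 14162.7500 → first moment M = |Σ|/6 = 2360.4583
R_c = M/A = 2360.4583/277.3750 = 8.5100 mm
θ = 288° = 5.026548 rad
V = θ·R_c·A = 5.026548·8.5100·277.3750 = 11864.958 mm³

Volume = 11864.958 mm³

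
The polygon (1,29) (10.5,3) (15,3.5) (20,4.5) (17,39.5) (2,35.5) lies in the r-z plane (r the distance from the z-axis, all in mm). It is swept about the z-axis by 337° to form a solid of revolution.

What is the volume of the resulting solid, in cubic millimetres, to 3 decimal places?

Volume = 32023.608 mm³

Profile (r,z), 6 vertices: (1,29) (10.5,3) (15,3.5) (20,4.5) (17,39.5) (2,35.5)
edge 0: (1,29)→(10.5,3)  cross = 1·3 − 10.5·29 = -301.5000; (r_i+r_j)·cross = 11.5·-301.5000 = -3467.2500
edge 1: (10.5,3)→(15,3.5)  cross = 10.5·3.5 − 15·3 = -8.2500; (r_i+r_j)·cross = 25.5·-8.2500 = -210.3750
edge 2: (15,3.5)→(20,4.5)  cross = 15·4.5 − 20·3.5 = -2.5000; (r_i+r_j)·cross = 35·-2.5000 = -87.5000
edge 3: (20,4.5)→(17,39.5)  cross = 20·39.5 − 17·4.5 = 713.5000; (r_i+r_j)·cross = 37·713.5000 = 26399.5000
edge 4: (17,39.5)→(2,35.5)  cross = 17·35.5 − 2·39.5 = 524.5000; (r_i+r_j)·cross = 19·524.5000 = 9965.5000
edge 5: (2,35.5)→(1,29)  cross = 2·29 − 1·35.5 = 22.5000; (r_i+r_j)·cross = 3·22.5000 = 67.5000
Σcross = 948.2500 → A = |Σcross|/2 = 474.1250 mm²
Σ(r_i+r_j)·cross = 32667.3750 → first moment M = |Σ|/6 = 5444.5625
R_c = M/A = 5444.5625/474.1250 = 11.4834 mm
θ = 337° = 5.881760 rad
V = θ·R_c·A = 5.881760·11.4834·474.1250 = 32023.608 mm³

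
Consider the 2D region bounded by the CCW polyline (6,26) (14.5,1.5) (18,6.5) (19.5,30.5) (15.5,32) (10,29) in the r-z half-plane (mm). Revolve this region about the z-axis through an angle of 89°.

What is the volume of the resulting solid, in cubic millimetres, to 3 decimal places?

Volume = 5293.793 mm³

Profile (r,z), 6 vertices: (6,26) (14.5,1.5) (18,6.5) (19.5,30.5) (15.5,32) (10,29)
edge 0: (6,26)→(14.5,1.5)  cross = 6·1.5 − 14.5·26 = -368.0000; (r_i+r_j)·cross = 20.5·-368.0000 = -7544.0000
edge 1: (14.5,1.5)→(18,6.5)  cross = 14.5·6.5 − 18·1.5 = 67.2500; (r_i+r_j)·cross = 32.5·67.2500 = 2185.6250
edge 2: (18,6.5)→(19.5,30.5)  cross = 18·30.5 − 19.5·6.5 = 422.2500; (r_i+r_j)·cross = 37.5·422.2500 = 15834.3750
edge 3: (19.5,30.5)→(15.5,32)  cross = 19.5·32 − 15.5·30.5 = 151.2500; (r_i+r_j)·cross = 35·151.2500 = 5293.7500
edge 4: (15.5,32)→(10,29)  cross = 15.5·29 − 10·32 = 129.5000; (r_i+r_j)·cross = 25.5·129.5000 = 3302.2500
edge 5: (10,29)→(6,26)  cross = 10·26 − 6·29 = 86.0000; (r_i+r_j)·cross = 16·86.0000 = 1376.0000
Σcross = 488.2500 → A = |Σcross|/2 = 244.1250 mm²
Σ(r_i+r_j)·cross = 20448.0000 → first moment M = |Σ|/6 = 3408.0000
R_c = M/A = 3408.0000/244.1250 = 13.9601 mm
θ = 89° = 1.553343 rad
V = θ·R_c·A = 1.553343·13.9601·244.1250 = 5293.793 mm³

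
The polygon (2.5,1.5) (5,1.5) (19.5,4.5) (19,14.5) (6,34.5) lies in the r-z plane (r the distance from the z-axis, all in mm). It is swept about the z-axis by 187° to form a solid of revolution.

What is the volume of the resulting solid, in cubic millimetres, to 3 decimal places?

Volume = 11399.518 mm³

Profile (r,z), 5 vertices: (2.5,1.5) (5,1.5) (19.5,4.5) (19,14.5) (6,34.5)
edge 0: (2.5,1.5)→(5,1.5)  cross = 2.5·1.5 − 5·1.5 = -3.7500; (r_i+r_j)·cross = 7.5·-3.7500 = -28.1250
edge 1: (5,1.5)→(19.5,4.5)  cross = 5·4.5 − 19.5·1.5 = -6.7500; (r_i+r_j)·cross = 24.5·-6.7500 = -165.3750
edge 2: (19.5,4.5)→(19,14.5)  cross = 19.5·14.5 − 19·4.5 = 197.2500; (r_i+r_j)·cross = 38.5·197.2500 = 7594.1250
edge 3: (19,14.5)→(6,34.5)  cross = 19·34.5 − 6·14.5 = 568.5000; (r_i+r_j)·cross = 25·568.5000 = 14212.5000
edge 4: (6,34.5)→(2.5,1.5)  cross = 6·1.5 − 2.5·34.5 = -77.2500; (r_i+r_j)·cross = 8.5·-77.2500 = -656.6250
Σcross = 678.0000 → A = |Σcross|/2 = 339.0000 mm²
Σ(r_i+r_j)·cross = 20956.5000 → first moment M = |Σ|/6 = 3492.7500
R_c = M/A = 3492.7500/339.0000 = 10.3031 mm
θ = 187° = 3.263766 rad
V = θ·R_c·A = 3.263766·10.3031·339.0000 = 11399.518 mm³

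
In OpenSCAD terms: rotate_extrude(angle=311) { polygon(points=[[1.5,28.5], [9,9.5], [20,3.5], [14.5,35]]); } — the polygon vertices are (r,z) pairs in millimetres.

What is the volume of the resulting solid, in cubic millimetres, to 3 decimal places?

Volume = 19025.953 mm³

Profile (r,z), 4 vertices: (1.5,28.5) (9,9.5) (20,3.5) (14.5,35)
edge 0: (1.5,28.5)→(9,9.5)  cross = 1.5·9.5 − 9·28.5 = -242.2500; (r_i+r_j)·cross = 10.5·-242.2500 = -2543.6250
edge 1: (9,9.5)→(20,3.5)  cross = 9·3.5 − 20·9.5 = -158.5000; (r_i+r_j)·cross = 29·-158.5000 = -4596.5000
edge 2: (20,3.5)→(14.5,35)  cross = 20·35 − 14.5·3.5 = 649.2500; (r_i+r_j)·cross = 34.5·649.2500 = 22399.1250
edge 3: (14.5,35)→(1.5,28.5)  cross = 14.5·28.5 − 1.5·35 = 360.7500; (r_i+r_j)·cross = 16·360.7500 = 5772.0000
Σcross = 609.2500 → A = |Σcross|/2 = 304.6250 mm²
Σ(r_i+r_j)·cross = 21031.0000 → first moment M = |Σ|/6 = 3505.1667
R_c = M/A = 3505.1667/304.6250 = 11.5065 mm
θ = 311° = 5.427974 rad
V = θ·R_c·A = 5.427974·11.5065·304.6250 = 19025.953 mm³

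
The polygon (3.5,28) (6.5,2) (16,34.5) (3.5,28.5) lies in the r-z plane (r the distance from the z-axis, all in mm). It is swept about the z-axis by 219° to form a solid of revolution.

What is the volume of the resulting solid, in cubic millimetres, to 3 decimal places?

Volume = 5797.589 mm³

Profile (r,z), 4 vertices: (3.5,28) (6.5,2) (16,34.5) (3.5,28.5)
edge 0: (3.5,28)→(6.5,2)  cross = 3.5·2 − 6.5·28 = -175.0000; (r_i+r_j)·cross = 10·-175.0000 = -1750.0000
edge 1: (6.5,2)→(16,34.5)  cross = 6.5·34.5 − 16·2 = 192.2500; (r_i+r_j)·cross = 22.5·192.2500 = 4325.6250
edge 2: (16,34.5)→(3.5,28.5)  cross = 16·28.5 − 3.5·34.5 = 335.2500; (r_i+r_j)·cross = 19.5·335.2500 = 6537.3750
edge 3: (3.5,28.5)→(3.5,28)  cross = 3.5·28 − 3.5·28.5 = -1.7500; (r_i+r_j)·cross = 7·-1.7500 = -12.2500
Σcross = 350.7500 → A = |Σcross|/2 = 175.3750 mm²
Σ(r_i+r_j)·cross = 9100.7500 → first moment M = |Σ|/6 = 1516.7917
R_c = M/A = 1516.7917/175.3750 = 8.6488 mm
θ = 219° = 3.822271 rad
V = θ·R_c·A = 3.822271·8.6488·175.3750 = 5797.589 mm³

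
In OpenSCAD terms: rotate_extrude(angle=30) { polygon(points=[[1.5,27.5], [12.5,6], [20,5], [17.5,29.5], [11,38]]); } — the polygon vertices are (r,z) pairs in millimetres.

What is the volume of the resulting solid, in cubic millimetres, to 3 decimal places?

Profile (r,z), 5 vertices: (1.5,27.5) (12.5,6) (20,5) (17.5,29.5) (11,38)
edge 0: (1.5,27.5)→(12.5,6)  cross = 1.5·6 − 12.5·27.5 = -334.7500; (r_i+r_j)·cross = 14·-334.7500 = -4686.5000
edge 1: (12.5,6)→(20,5)  cross = 12.5·5 − 20·6 = -57.5000; (r_i+r_j)·cross = 32.5·-57.5000 = -1868.7500
edge 2: (20,5)→(17.5,29.5)  cross = 20·29.5 − 17.5·5 = 502.5000; (r_i+r_j)·cross = 37.5·502.5000 = 18843.7500
edge 3: (17.5,29.5)→(11,38)  cross = 17.5·38 − 11·29.5 = 340.5000; (r_i+r_j)·cross = 28.5·340.5000 = 9704.2500
edge 4: (11,38)→(1.5,27.5)  cross = 11·27.5 − 1.5·38 = 245.5000; (r_i+r_j)·cross = 12.5·245.5000 = 3068.7500
Σcross = 696.2500 → A = |Σcross|/2 = 348.1250 mm²
Σ(r_i+r_j)·cross = 25061.5000 → first moment M = |Σ|/6 = 4176.9167
R_c = M/A = 4176.9167/348.1250 = 11.9983 mm
θ = 30° = 0.523599 rad
V = θ·R_c·A = 0.523599·11.9983·348.1250 = 2187.028 mm³

Volume = 2187.028 mm³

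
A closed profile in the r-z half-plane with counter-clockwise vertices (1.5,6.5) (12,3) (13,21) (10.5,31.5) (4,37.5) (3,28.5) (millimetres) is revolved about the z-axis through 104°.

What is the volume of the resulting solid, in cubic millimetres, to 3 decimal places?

Volume = 3800.454 mm³

Profile (r,z), 6 vertices: (1.5,6.5) (12,3) (13,21) (10.5,31.5) (4,37.5) (3,28.5)
edge 0: (1.5,6.5)→(12,3)  cross = 1.5·3 − 12·6.5 = -73.5000; (r_i+r_j)·cross = 13.5·-73.5000 = -992.2500
edge 1: (12,3)→(13,21)  cross = 12·21 − 13·3 = 213.0000; (r_i+r_j)·cross = 25·213.0000 = 5325.0000
edge 2: (13,21)→(10.5,31.5)  cross = 13·31.5 − 10.5·21 = 189.0000; (r_i+r_j)·cross = 23.5·189.0000 = 4441.5000
edge 3: (10.5,31.5)→(4,37.5)  cross = 10.5·37.5 − 4·31.5 = 267.7500; (r_i+r_j)·cross = 14.5·267.7500 = 3882.3750
edge 4: (4,37.5)→(3,28.5)  cross = 4·28.5 − 3·37.5 = 1.5000; (r_i+r_j)·cross = 7·1.5000 = 10.5000
edge 5: (3,28.5)→(1.5,6.5)  cross = 3·6.5 − 1.5·28.5 = -23.2500; (r_i+r_j)·cross = 4.5·-23.2500 = -104.6250
Σcross = 574.5000 → A = |Σcross|/2 = 287.2500 mm²
Σ(r_i+r_j)·cross = 12562.5000 → first moment M = |Σ|/6 = 2093.7500
R_c = M/A = 2093.7500/287.2500 = 7.2889 mm
θ = 104° = 1.815142 rad
V = θ·R_c·A = 1.815142·7.2889·287.2500 = 3800.454 mm³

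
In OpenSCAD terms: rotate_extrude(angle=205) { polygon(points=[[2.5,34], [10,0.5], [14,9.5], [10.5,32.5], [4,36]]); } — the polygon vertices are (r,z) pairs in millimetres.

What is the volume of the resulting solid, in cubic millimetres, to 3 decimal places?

Volume = 6247.206 mm³

Profile (r,z), 5 vertices: (2.5,34) (10,0.5) (14,9.5) (10.5,32.5) (4,36)
edge 0: (2.5,34)→(10,0.5)  cross = 2.5·0.5 − 10·34 = -338.7500; (r_i+r_j)·cross = 12.5·-338.7500 = -4234.3750
edge 1: (10,0.5)→(14,9.5)  cross = 10·9.5 − 14·0.5 = 88.0000; (r_i+r_j)·cross = 24·88.0000 = 2112.0000
edge 2: (14,9.5)→(10.5,32.5)  cross = 14·32.5 − 10.5·9.5 = 355.2500; (r_i+r_j)·cross = 24.5·355.2500 = 8703.6250
edge 3: (10.5,32.5)→(4,36)  cross = 10.5·36 − 4·32.5 = 248.0000; (r_i+r_j)·cross = 14.5·248.0000 = 3596.0000
edge 4: (4,36)→(2.5,34)  cross = 4·34 − 2.5·36 = 46.0000; (r_i+r_j)·cross = 6.5·46.0000 = 299.0000
Σcross = 398.5000 → A = |Σcross|/2 = 199.2500 mm²
Σ(r_i+r_j)·cross = 10476.2500 → first moment M = |Σ|/6 = 1746.0417
R_c = M/A = 1746.0417/199.2500 = 8.7631 mm
θ = 205° = 3.577925 rad
V = θ·R_c·A = 3.577925·8.7631·199.2500 = 6247.206 mm³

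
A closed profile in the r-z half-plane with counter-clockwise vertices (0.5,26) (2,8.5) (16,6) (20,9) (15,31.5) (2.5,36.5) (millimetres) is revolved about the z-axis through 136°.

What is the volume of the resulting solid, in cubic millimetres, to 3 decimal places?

Volume = 9566.196 mm³

Profile (r,z), 6 vertices: (0.5,26) (2,8.5) (16,6) (20,9) (15,31.5) (2.5,36.5)
edge 0: (0.5,26)→(2,8.5)  cross = 0.5·8.5 − 2·26 = -47.7500; (r_i+r_j)·cross = 2.5·-47.7500 = -119.3750
edge 1: (2,8.5)→(16,6)  cross = 2·6 − 16·8.5 = -124.0000; (r_i+r_j)·cross = 18·-124.0000 = -2232.0000
edge 2: (16,6)→(20,9)  cross = 16·9 − 20·6 = 24.0000; (r_i+r_j)·cross = 36·24.0000 = 864.0000
edge 3: (20,9)→(15,31.5)  cross = 20·31.5 − 15·9 = 495.0000; (r_i+r_j)·cross = 35·495.0000 = 17325.0000
edge 4: (15,31.5)→(2.5,36.5)  cross = 15·36.5 − 2.5·31.5 = 468.7500; (r_i+r_j)·cross = 17.5·468.7500 = 8203.1250
edge 5: (2.5,36.5)→(0.5,26)  cross = 2.5·26 − 0.5·36.5 = 46.7500; (r_i+r_j)·cross = 3·46.7500 = 140.2500
Σcross = 862.7500 → A = |Σcross|/2 = 431.3750 mm²
Σ(r_i+r_j)·cross = 24181.0000 → first moment M = |Σ|/6 = 4030.1667
R_c = M/A = 4030.1667/431.3750 = 9.3426 mm
θ = 136° = 2.373648 rad
V = θ·R_c·A = 2.373648·9.3426·431.3750 = 9566.196 mm³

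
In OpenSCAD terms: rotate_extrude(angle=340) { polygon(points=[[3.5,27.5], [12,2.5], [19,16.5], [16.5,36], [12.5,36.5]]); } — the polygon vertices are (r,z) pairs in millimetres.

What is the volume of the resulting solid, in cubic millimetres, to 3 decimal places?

Volume = 21931.022 mm³

Profile (r,z), 5 vertices: (3.5,27.5) (12,2.5) (19,16.5) (16.5,36) (12.5,36.5)
edge 0: (3.5,27.5)→(12,2.5)  cross = 3.5·2.5 − 12·27.5 = -321.2500; (r_i+r_j)·cross = 15.5·-321.2500 = -4979.3750
edge 1: (12,2.5)→(19,16.5)  cross = 12·16.5 − 19·2.5 = 150.5000; (r_i+r_j)·cross = 31·150.5000 = 4665.5000
edge 2: (19,16.5)→(16.5,36)  cross = 19·36 − 16.5·16.5 = 411.7500; (r_i+r_j)·cross = 35.5·411.7500 = 14617.1250
edge 3: (16.5,36)→(12.5,36.5)  cross = 16.5·36.5 − 12.5·36 = 152.2500; (r_i+r_j)·cross = 29·152.2500 = 4415.2500
edge 4: (12.5,36.5)→(3.5,27.5)  cross = 12.5·27.5 − 3.5·36.5 = 216.0000; (r_i+r_j)·cross = 16·216.0000 = 3456.0000
Σcross = 609.2500 → A = |Σcross|/2 = 304.6250 mm²
Σ(r_i+r_j)·cross = 22174.5000 → first moment M = |Σ|/6 = 3695.7500
R_c = M/A = 3695.7500/304.6250 = 12.1321 mm
θ = 340° = 5.934119 rad
V = θ·R_c·A = 5.934119·12.1321·304.6250 = 21931.022 mm³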